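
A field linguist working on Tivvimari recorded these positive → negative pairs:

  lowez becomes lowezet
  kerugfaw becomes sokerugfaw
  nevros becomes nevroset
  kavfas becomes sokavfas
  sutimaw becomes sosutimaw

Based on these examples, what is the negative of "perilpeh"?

perilpehet

kavfas and nevros both end in -s yet inflect differently (sokavfas, nevroset), so the final letter is not what conditions the rule; the last vowel is.
"perilpeh" has last vowel 'e'. The one such stem in the data (lowez → lowezet) adds -et, so the same rule applies.
The other pattern: stems whose last vowel is 'a' add the prefix so-.
So perilpeh → perilpehet.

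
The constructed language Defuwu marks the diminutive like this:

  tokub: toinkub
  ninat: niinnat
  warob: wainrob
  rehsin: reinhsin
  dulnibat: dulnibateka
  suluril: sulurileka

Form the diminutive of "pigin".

piingin

ninat and dulnibat both end in -t yet inflect differently (niinnat, dulnibateka), so the final letter is not what conditions the rule; the number of vowels is.
"pigin" has 2 vowels. The stems with 2 vowels (tokub → toinkub, ninat → niinnat, warob → wainrob) insert -in- after the first vowel.
So pigin → piingin.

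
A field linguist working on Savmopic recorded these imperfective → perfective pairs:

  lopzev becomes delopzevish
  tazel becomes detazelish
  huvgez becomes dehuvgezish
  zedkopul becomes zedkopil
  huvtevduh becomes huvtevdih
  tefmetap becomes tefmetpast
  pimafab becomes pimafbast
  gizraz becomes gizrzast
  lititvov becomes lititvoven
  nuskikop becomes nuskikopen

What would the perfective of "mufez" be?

demufezish

tazel and zedkopul both end in -l yet inflect differently (detazelish, zedkopil), so the final letter is not what conditions the rule; the last vowel is.
"mufez" has last vowel 'e'. The stems whose last vowel is 'e' (lopzev → delopzevish, tazel → detazelish, huvgez → dehuvgezish) add de- … -ish around the stem.
The other patterns: stems whose last vowel is 'u' change the last vowel to 'i'; stems whose last vowel is 'a' delete the last vowel and add -ast; stems whose last vowel is 'o' add -en.
So mufez → demufezish.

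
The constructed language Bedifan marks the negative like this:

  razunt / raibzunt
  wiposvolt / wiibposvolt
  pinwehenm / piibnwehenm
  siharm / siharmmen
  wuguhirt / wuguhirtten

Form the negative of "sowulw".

soibwulw

pinwehenm and siharm both end in -m yet inflect differently (piibnwehenm, siharmmen), so the final letter is not what conditions the rule; the second-to-last letter is.
"sowulw" has second-to-last letter 'l'. The one such stem in the data (wiposvolt → wiibposvolt) inserts -ib- after the first vowel (as do razunt, pinwehenm), so the same rule applies.
So sowulw → soibwulw.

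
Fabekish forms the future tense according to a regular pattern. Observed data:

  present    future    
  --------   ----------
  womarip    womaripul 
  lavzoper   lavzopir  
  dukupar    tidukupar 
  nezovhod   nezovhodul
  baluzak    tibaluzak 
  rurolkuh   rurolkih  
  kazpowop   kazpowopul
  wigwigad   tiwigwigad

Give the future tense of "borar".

lavzoper and dukupar both end in -r yet inflect differently (lavzopir, tidukupar), so the final letter is not what conditions the rule; the last vowel is.
"borar" has last vowel 'a'. The stems whose last vowel is 'a' (dukupar → tidukupar, wigwigad → tiwigwigad, baluzak → tibaluzak) add the prefix ti-.
The other patterns: stems whose last vowel is 'i' or 'o' add -ul; stems whose last vowel is 'e' or 'u' change the last vowel to 'i'.
So borar → tiborar.

tiborar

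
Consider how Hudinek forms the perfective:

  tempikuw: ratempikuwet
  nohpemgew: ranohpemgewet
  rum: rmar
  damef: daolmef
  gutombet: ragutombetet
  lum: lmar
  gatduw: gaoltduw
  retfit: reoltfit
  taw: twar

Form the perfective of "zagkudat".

razagkudatet

taw and gatduw both end in -w yet inflect differently (twar, gaoltduw), so the final letter is not what conditions the rule; the number of vowels is.
"zagkudat" has 3 vowels. The stems with 3 vowels (gutombet → ragutombetet, tempikuw → ratempikuwet, nohpemgew → ranohpemgewet) add ra- … -et around the stem.
The other patterns: stems with 1 vowel delete the last vowel and add -ar; stems with 2 vowels insert -ol- after the first vowel.
So zagkudat → razagkudatet.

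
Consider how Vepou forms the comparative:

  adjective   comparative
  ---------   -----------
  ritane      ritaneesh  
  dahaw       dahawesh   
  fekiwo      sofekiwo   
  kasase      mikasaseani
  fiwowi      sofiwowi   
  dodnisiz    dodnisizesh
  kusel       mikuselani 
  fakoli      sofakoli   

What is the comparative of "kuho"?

mikuhoani

kasase and ritane both end in -e yet inflect differently (mikasaseani, ritaneesh), so the final letter is not what conditions the rule; the first letter is.
"kuho" begins with k-. The stems beginning with k- (kasase → mikasaseani, kusel → mikuselani) add mi- … -ani around the stem.
So kuho → mikuhoani.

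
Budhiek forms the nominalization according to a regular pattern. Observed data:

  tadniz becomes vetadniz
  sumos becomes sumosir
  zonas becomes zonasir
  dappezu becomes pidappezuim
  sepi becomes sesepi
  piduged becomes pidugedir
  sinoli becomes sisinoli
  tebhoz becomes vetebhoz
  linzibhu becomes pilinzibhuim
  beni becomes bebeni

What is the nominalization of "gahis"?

gahisir

"gahis" ends in -s. The stems ending in -s (zonas → zonasir, sumos → sumosir) add -ir.
So gahis → gahisir.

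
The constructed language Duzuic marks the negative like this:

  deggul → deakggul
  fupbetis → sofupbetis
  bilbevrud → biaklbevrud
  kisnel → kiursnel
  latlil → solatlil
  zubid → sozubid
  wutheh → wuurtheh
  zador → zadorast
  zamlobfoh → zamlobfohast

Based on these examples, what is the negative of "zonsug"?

wutheh and zamlobfoh both end in -h yet inflect differently (wuurtheh, zamlobfohast), so the final letter is not what conditions the rule; the last vowel is.
"zonsug" has last vowel 'u'. The stems whose last vowel is 'u' (bilbevrud → biaklbevrud, deggul → deakggul) insert -ak- after the first vowel.
The other patterns: stems whose last vowel is 'e' insert -ur- after the first vowel; stems whose last vowel is 'o' add -ast; stems whose last vowel is 'i' add the prefix so-.
So zonsug → zoaknsug.

zoaknsug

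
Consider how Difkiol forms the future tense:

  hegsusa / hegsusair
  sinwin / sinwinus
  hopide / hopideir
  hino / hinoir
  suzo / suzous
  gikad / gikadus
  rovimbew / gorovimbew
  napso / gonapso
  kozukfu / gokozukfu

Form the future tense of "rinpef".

gorinpef

"rinpef" begins with r-. The one such stem in the data (rovimbew → gorovimbew) adds the prefix go-, so the same rule applies.
The other patterns: stems beginning with h- add -ir; stems beginning with g- or s- add -us.
So rinpef → gorinpef.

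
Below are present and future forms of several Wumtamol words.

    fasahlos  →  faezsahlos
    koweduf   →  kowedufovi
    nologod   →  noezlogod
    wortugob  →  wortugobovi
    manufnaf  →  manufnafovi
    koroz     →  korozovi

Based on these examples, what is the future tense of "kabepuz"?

kabepuzovi

fasahlos and wortugob both have last vowel 'o' yet inflect differently (faezsahlos, wortugobovi), so the last vowel is not what conditions the rule; the final letter is.
"kabepuz" ends in -z. The one such stem in the data (koroz → korozovi) adds -ovi, so the same rule applies.
So kabepuz → kabepuzovi.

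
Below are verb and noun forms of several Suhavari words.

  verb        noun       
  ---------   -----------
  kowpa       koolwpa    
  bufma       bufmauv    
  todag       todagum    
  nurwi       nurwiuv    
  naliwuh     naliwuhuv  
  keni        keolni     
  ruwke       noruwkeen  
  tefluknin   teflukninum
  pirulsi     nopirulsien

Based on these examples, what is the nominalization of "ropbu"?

noropbuen

bufma and kowpa both end in -a yet inflect differently (bufmauv, koolwpa), so the final letter is not what conditions the rule; the first letter is.
"ropbu" begins with r-. The one such stem in the data (ruwke → noruwkeen) adds no- … -en around the stem, so the same rule applies.
The other patterns: stems beginning with b- or n- add -uv; stems beginning with k- insert -ol- after the first vowel; stems beginning with t- add -um.
So ropbu → noropbuen.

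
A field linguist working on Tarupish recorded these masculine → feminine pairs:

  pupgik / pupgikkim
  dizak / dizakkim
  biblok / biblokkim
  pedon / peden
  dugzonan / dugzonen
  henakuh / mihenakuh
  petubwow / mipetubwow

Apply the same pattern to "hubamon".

biblok and pedon both have last vowel 'o' yet inflect differently (biblokkim, peden), so the last vowel is not what conditions the rule; the final letter is.
"hubamon" ends in -n. The stems ending in -n (pedon → peden, dugzonan → dugzonen) change the last vowel to 'e'.
So hubamon → hubamen.

hubamen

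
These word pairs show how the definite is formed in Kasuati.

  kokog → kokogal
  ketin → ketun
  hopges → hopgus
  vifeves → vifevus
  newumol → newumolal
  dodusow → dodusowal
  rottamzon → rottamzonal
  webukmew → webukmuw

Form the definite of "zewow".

zewowal

dodusow and webukmew both end in -w yet inflect differently (dodusowal, webukmuw), so the final letter is not what conditions the rule; the last vowel is.
"zewow" has last vowel 'o'. The stems whose last vowel is 'o' (dodusow → dodusowal, rottamzon → rottamzonal, newumol → newumolal) add -al.
So zewow → zewowal.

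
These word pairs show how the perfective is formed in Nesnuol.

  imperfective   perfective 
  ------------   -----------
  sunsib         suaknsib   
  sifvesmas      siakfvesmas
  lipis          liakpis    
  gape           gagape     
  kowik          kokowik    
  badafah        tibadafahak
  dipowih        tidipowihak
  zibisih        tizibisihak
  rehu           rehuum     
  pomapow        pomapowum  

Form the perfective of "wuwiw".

sunsib and kowik both have last vowel 'i' yet inflect differently (suaknsib, kokowik), so the last vowel is not what conditions the rule; the final letter is.
"wuwiw" ends in -w. The one such stem in the data (pomapow → pomapowum) adds -um, so the same rule applies.
So wuwiw → wuwiwum.

wuwiwum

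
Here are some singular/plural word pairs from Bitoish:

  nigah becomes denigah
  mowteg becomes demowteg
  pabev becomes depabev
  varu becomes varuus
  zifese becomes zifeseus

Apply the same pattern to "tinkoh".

detinkoh

"tinkoh" ends in a consonant. The stems ending in a consonant (nigah → denigah, mowteg → demowteg, pabev → depabev) add the prefix de-.
The other pattern: stems ending in a vowel add -us.
So tinkoh → detinkoh.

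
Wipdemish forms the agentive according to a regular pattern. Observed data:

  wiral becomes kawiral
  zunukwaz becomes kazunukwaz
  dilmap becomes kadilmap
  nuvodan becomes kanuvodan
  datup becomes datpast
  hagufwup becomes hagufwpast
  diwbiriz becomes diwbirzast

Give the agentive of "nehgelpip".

dilmap and datup both end in -p yet inflect differently (kadilmap, datpast), so the final letter is not what conditions the rule; the last vowel is.
"nehgelpip" has last vowel 'i'. The one such stem in the data (diwbiriz → diwbirzast) deletes the last vowel and adds -ast (as do datup, hagufwup), so the same rule applies.
The other pattern: stems whose last vowel is 'a' add the prefix ka-.
So nehgelpip → nehgelppast.

nehgelppast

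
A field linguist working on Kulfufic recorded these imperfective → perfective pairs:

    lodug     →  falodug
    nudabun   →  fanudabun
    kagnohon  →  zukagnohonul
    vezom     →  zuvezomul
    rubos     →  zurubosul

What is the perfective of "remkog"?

nudabun and kagnohon both end in -n yet inflect differently (fanudabun, zukagnohonul), so the final letter is not what conditions the rule; the last vowel is.
"remkog" has last vowel 'o'. The stems whose last vowel is 'o' (kagnohon → zukagnohonul, vezom → zuvezomul, rubos → zurubosul) add zu- … -ul around the stem.
So remkog → zuremkogul.

zuremkogul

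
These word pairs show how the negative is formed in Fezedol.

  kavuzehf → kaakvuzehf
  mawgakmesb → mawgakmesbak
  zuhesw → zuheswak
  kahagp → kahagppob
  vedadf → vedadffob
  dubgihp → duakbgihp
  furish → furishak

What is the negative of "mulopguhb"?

dubgihp and kahagp both end in -p yet inflect differently (duakbgihp, kahagppob), so the final letter is not what conditions the rule; the second-to-last letter is.
"mulopguhb" has second-to-last letter 'h'. The stems whose second-to-last letter is 'h' (kavuzehf → kaakvuzehf, dubgihp → duakbgihp) insert -ak- after the first vowel.
The other patterns: stems whose second-to-last letter is 's' add -ak; stems whose second-to-last letter is 'd' or 'g' double the final consonant and add -ob.
So mulopguhb → muaklopguhb.

muaklopguhb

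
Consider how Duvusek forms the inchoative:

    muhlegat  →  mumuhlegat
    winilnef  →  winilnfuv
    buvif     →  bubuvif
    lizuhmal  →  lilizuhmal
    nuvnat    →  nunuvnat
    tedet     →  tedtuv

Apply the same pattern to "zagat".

winilnef and buvif both end in -f yet inflect differently (winilnfuv, bubuvif), so the final letter is not what conditions the rule; the last vowel is.
"zagat" has last vowel 'a'. The stems whose last vowel is 'a' (muhlegat → mumuhlegat, nuvnat → nunuvnat, lizuhmal → lilizuhmal) repeat the first consonant+vowel as a prefix.
So zagat → zazagat.

zazagat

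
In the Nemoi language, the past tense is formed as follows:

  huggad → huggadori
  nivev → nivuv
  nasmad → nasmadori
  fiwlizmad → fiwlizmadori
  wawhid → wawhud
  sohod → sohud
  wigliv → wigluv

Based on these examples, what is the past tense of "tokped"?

tokpud

nasmad and wawhid both end in -d yet inflect differently (nasmadori, wawhud), so the final letter is not what conditions the rule; the last vowel is.
"tokped" has last vowel 'e'. The one such stem in the data (nivev → nivuv) changes the last vowel to 'u' (as do wawhid, wigliv), so the same rule applies.
The other pattern: stems whose last vowel is 'a' add -ori.
So tokped → tokpud.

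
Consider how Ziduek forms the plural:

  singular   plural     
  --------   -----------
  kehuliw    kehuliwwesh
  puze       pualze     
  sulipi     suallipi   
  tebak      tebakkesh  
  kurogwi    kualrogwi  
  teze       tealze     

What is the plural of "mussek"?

"mussek" ends in a consonant. The stems ending in a consonant (kehuliw → kehuliwwesh, tebak → tebakkesh) double the final consonant and add -esh.
The other pattern: stems ending in a vowel insert -al- after the first vowel.
So mussek → mussekkesh.

mussekkesh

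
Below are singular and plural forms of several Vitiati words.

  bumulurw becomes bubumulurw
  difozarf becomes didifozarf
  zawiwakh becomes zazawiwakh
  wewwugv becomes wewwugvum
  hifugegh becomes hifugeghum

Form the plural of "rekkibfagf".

zawiwakh and hifugegh both end in -h yet inflect differently (zazawiwakh, hifugeghum), so the final letter is not what conditions the rule; the second-to-last letter is.
"rekkibfagf" has second-to-last letter 'g'. The stems whose second-to-last letter is 'g' (wewwugv → wewwugvum, hifugegh → hifugeghum) add -um.
The other pattern: stems whose second-to-last letter is 'k' or 'r' repeat the first consonant+vowel as a prefix.
So rekkibfagf → rekkibfagfum.

rekkibfagfum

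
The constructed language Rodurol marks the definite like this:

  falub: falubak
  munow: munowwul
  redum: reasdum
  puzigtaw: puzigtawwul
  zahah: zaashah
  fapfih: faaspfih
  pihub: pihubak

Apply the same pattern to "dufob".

puzigtaw and zahah both have last vowel 'a' yet inflect differently (puzigtawwul, zaashah), so the last vowel is not what conditions the rule; the final letter is.
"dufob" ends in -b. The stems ending in -b (falub → falubak, pihub → pihubak) add -ak.
The other patterns: stems ending in -w double the final consonant and add -ul; stems ending in -h or -m insert -as- after the first vowel.
So dufob → dufobak.

dufobak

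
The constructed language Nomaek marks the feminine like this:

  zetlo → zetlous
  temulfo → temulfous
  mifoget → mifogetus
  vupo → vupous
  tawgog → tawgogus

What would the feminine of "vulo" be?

Every pair shown (zetlo → zetlous, temulfo → temulfous, mifoget → mifogetus, …) follows the same rule: add -us.
So vulo → vulous.

vulous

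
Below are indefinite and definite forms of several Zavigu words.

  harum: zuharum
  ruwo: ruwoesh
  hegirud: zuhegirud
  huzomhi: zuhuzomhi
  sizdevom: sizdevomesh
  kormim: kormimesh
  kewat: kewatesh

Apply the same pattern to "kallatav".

kallatavesh

harum and kormim both end in -m yet inflect differently (zuharum, kormimesh), so the final letter is not what conditions the rule; the first letter is.
"kallatav" begins with k-. The stems beginning with k- (kewat → kewatesh, kormim → kormimesh) add -esh.
The other pattern: stems beginning with h- add the prefix zu-.
So kallatav → kallatavesh.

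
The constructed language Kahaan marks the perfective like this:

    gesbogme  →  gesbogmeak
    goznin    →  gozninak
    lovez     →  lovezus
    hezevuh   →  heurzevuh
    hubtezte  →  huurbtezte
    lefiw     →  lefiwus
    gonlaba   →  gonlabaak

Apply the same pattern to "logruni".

"logruni" begins with l-. The stems beginning with l- (lovez → lovezus, lefiw → lefiwus) add -us.
The other patterns: stems beginning with h- insert -ur- after the first vowel; stems beginning with g- add -ak.
So logruni → logrunius.

logrunius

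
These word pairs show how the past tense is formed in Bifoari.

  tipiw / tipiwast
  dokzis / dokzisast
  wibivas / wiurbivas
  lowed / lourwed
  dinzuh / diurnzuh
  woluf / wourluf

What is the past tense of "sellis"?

"sellis" has last vowel 'i'. The stems whose last vowel is 'i' (tipiw → tipiwast, dokzis → dokzisast) add -ast.
The other pattern: stems whose last vowel is 'a', 'e' or 'u' insert -ur- after the first vowel.
So sellis → sellisast.

sellisast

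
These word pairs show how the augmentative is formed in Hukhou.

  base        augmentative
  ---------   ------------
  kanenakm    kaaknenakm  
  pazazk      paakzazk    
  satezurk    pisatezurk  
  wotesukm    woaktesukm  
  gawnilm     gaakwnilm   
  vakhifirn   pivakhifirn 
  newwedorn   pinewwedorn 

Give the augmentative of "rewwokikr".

satezurk and pazazk both end in -k yet inflect differently (pisatezurk, paakzazk), so the final letter is not what conditions the rule; the second-to-last letter is.
"rewwokikr" has second-to-last letter 'k'. The stems whose second-to-last letter is 'k' (wotesukm → woaktesukm, kanenakm → kaaknenakm) insert -ak- after the first vowel.
The other pattern: stems whose second-to-last letter is 'r' add the prefix pi-.
So rewwokikr → reakwwokikr.

reakwwokikr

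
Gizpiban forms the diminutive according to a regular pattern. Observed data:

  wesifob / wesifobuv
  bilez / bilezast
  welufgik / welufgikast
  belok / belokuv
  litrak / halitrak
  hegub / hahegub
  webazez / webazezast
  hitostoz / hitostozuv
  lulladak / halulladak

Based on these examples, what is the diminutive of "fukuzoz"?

"fukuzoz" has last vowel 'o'. The stems whose last vowel is 'o' (wesifob → wesifobuv, belok → belokuv, hitostoz → hitostozuv) add -uv.
The other patterns: stems whose last vowel is 'a' or 'u' add the prefix ha-; stems whose last vowel is 'e' or 'i' add -ast.
So fukuzoz → fukuzozuv.

fukuzozuv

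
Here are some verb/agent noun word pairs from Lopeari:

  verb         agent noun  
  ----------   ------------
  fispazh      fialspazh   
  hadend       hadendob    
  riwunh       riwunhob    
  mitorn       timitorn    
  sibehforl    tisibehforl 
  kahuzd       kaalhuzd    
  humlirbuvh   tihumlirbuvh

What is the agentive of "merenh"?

merenhob

"merenh" has second-to-last letter 'n'. The stems whose second-to-last letter is 'n' (hadend → hadendob, riwunh → riwunhob) add -ob.
So merenh → merenhob.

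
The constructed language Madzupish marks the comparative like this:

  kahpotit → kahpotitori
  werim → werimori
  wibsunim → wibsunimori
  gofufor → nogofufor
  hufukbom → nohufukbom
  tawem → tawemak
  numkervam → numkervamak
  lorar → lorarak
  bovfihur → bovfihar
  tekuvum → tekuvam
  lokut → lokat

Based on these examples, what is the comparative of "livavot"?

werim and hufukbom both end in -m yet inflect differently (werimori, nohufukbom), so the final letter is not what conditions the rule; the last vowel is.
"livavot" has last vowel 'o'. The stems whose last vowel is 'o' (gofufor → nogofufor, hufukbom → nohufukbom) add the prefix no-.
The other patterns: stems whose last vowel is 'i' add -ori; stems whose last vowel is 'a' or 'e' add -ak; stems whose last vowel is 'u' change the last vowel to 'a'.
So livavot → nolivavot.

nolivavot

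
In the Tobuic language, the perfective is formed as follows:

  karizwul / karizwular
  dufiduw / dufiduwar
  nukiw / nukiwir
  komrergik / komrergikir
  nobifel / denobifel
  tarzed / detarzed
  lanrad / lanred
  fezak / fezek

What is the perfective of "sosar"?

soser

dufiduw and nukiw both end in -w yet inflect differently (dufiduwar, nukiwir), so the final letter is not what conditions the rule; the last vowel is.
"sosar" has last vowel 'a'. The stems whose last vowel is 'a' (lanrad → lanred, fezak → fezek) change the last vowel to 'e'.
So sosar → soser.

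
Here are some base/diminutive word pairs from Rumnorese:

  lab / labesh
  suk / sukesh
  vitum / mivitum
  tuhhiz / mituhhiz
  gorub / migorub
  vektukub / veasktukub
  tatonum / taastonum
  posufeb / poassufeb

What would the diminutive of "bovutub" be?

boasvutub

"bovutub" has 3 vowels. The stems with 3 vowels (vektukub → veasktukub, tatonum → taastonum, posufeb → poassufeb) insert -as- after the first vowel.
So bovutub → boasvutub.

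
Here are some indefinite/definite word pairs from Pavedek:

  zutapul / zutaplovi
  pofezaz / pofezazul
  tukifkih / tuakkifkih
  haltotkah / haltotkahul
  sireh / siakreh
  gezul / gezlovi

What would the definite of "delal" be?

haltotkah and tukifkih both end in -h yet inflect differently (haltotkahul, tuakkifkih), so the final letter is not what conditions the rule; the last vowel is.
"delal" has last vowel 'a'. The stems whose last vowel is 'a' (pofezaz → pofezazul, haltotkah → haltotkahul) add -ul.
The other patterns: stems whose last vowel is 'u' delete the last vowel and add -ovi; stems whose last vowel is 'e' or 'i' insert -ak- after the first vowel.
So delal → delalul.

delalul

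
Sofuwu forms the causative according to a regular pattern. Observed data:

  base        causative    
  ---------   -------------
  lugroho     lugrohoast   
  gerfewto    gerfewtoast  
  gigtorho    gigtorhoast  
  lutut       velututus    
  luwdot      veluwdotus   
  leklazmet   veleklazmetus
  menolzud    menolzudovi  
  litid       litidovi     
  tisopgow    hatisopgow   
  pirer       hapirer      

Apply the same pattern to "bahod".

lugroho and luwdot both have last vowel 'o' yet inflect differently (lugrohoast, veluwdotus), so the last vowel is not what conditions the rule; the final letter is.
"bahod" ends in -d. The stems ending in -d (menolzud → menolzudovi, litid → litidovi) add -ovi.
The other patterns: stems ending in -o add -ast; stems ending in -t add ve- … -us around the stem; stems ending in -r or -w add the prefix ha-.
So bahod → bahodovi.

bahodovi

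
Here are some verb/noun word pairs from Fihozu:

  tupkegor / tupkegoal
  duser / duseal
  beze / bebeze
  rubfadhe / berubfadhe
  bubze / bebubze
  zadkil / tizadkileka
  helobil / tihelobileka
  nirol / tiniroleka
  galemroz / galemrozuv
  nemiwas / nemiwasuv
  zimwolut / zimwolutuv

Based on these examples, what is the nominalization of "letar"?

duser and beze both have last vowel 'e' yet inflect differently (duseal, bebeze), so the last vowel is not what conditions the rule; the final letter is.
"letar" ends in -r. The stems ending in -r (tupkegor → tupkegoal, duser → duseal) drop the final letter and add -al.
So letar → letaal.

letaal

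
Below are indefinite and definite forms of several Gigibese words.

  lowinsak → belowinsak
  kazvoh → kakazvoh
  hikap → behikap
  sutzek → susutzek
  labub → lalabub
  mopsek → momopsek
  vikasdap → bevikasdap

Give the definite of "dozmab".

bedozmab

lowinsak and sutzek both end in -k yet inflect differently (belowinsak, susutzek), so the final letter is not what conditions the rule; the last vowel is.
"dozmab" has last vowel 'a'. The stems whose last vowel is 'a' (hikap → behikap, lowinsak → belowinsak, vikasdap → bevikasdap) add the prefix be-.
The other pattern: stems whose last vowel is 'e', 'o' or 'u' repeat the first consonant+vowel as a prefix.
So dozmab → bedozmab.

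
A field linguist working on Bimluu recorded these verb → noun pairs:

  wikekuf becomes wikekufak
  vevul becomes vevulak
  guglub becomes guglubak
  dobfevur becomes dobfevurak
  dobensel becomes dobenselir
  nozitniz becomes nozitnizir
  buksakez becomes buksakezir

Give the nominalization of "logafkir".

vevul and dobensel both end in -l yet inflect differently (vevulak, dobenselir), so the final letter is not what conditions the rule; the last vowel is.
"logafkir" has last vowel 'i'. The one such stem in the data (nozitniz → nozitnizir) adds -ir, so the same rule applies.
The other pattern: stems whose last vowel is 'u' add -ak.
So logafkir → logafkirir.

logafkirir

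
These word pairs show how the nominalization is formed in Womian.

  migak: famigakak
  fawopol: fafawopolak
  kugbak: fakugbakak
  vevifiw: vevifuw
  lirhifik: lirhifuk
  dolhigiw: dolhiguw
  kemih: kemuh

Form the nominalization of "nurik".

nuruk

lirhifik and migak both end in -k yet inflect differently (lirhifuk, famigakak), so the final letter is not what conditions the rule; the last vowel is.
"nurik" has last vowel 'i'. The stems whose last vowel is 'i' (kemih → kemuh, lirhifik → lirhifuk, dolhigiw → dolhiguw) change the last vowel to 'u'.
So nurik → nuruk.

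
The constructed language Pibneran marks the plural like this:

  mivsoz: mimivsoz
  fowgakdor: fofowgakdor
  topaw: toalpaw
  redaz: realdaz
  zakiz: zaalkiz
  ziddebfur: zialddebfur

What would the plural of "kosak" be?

mivsoz and zakiz both end in -z yet inflect differently (mimivsoz, zaalkiz), so the final letter is not what conditions the rule; the last vowel is.
"kosak" has last vowel 'a'. The stems whose last vowel is 'a' (topaw → toalpaw, redaz → realdaz) insert -al- after the first vowel.
So kosak → koalsak.

koalsak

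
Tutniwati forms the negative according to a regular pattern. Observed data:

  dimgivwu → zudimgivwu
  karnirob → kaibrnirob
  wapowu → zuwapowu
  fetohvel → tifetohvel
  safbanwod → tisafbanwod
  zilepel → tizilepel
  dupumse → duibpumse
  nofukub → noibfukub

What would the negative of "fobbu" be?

nofukub and dimgivwu both have last vowel 'u' yet inflect differently (noibfukub, zudimgivwu), so the last vowel is not what conditions the rule; the final letter is.
"fobbu" ends in -u. The stems ending in -u (dimgivwu → zudimgivwu, wapowu → zuwapowu) add the prefix zu-.
The other patterns: stems ending in -b or -e insert -ib- after the first vowel; stems ending in -d or -l add the prefix ti-.
So fobbu → zufobbu.

zufobbu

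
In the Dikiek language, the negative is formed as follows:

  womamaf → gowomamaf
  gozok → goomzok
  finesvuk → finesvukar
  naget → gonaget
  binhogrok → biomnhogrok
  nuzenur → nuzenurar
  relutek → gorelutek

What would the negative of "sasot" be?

saomsot

gozok and finesvuk both end in -k yet inflect differently (goomzok, finesvukar), so the final letter is not what conditions the rule; the last vowel is.
"sasot" has last vowel 'o'. The stems whose last vowel is 'o' (gozok → goomzok, binhogrok → biomnhogrok) insert -om- after the first vowel.
The other patterns: stems whose last vowel is 'u' add -ar; stems whose last vowel is 'a' or 'e' add the prefix go-.
So sasot → saomsot.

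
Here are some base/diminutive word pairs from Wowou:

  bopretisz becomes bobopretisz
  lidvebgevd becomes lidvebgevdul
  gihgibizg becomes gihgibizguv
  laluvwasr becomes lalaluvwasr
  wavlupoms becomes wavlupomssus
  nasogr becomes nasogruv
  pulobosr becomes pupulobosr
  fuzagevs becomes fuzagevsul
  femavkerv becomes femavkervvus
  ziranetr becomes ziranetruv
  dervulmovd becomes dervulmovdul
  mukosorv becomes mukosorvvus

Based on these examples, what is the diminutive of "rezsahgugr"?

rezsahgugruv

wavlupoms and fuzagevs both end in -s yet inflect differently (wavlupomssus, fuzagevsul), so the final letter is not what conditions the rule; the second-to-last letter is.
"rezsahgugr" has second-to-last letter 'g'. The one such stem in the data (nasogr → nasogruv) adds -uv, so the same rule applies.
So rezsahgugr → rezsahgugruv.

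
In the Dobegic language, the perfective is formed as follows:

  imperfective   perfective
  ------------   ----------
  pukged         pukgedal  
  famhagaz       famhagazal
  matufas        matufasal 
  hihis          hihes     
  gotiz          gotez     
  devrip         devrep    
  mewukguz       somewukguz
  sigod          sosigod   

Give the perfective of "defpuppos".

matufas and hihis both end in -s yet inflect differently (matufasal, hihes), so the final letter is not what conditions the rule; the last vowel is.
"defpuppos" has last vowel 'o'. The one such stem in the data (sigod → sosigod) adds the prefix so-, so the same rule applies.
So defpuppos → sodefpuppos.

sodefpuppos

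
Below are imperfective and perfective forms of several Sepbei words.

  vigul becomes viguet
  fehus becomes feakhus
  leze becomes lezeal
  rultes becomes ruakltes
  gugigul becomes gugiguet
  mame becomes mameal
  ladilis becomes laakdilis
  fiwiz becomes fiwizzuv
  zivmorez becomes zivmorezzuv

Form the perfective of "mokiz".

fehus and vigul both have last vowel 'u' yet inflect differently (feakhus, viguet), so the last vowel is not what conditions the rule; the final letter is.
"mokiz" ends in -z. The stems ending in -z (zivmorez → zivmorezzuv, fiwiz → fiwizzuv) double the final consonant and add -uv.
The other patterns: stems ending in -s insert -ak- after the first vowel; stems ending in -l drop the final letter and add -et; stems ending in -e add -al.
So mokiz → mokizzuv.

mokizzuv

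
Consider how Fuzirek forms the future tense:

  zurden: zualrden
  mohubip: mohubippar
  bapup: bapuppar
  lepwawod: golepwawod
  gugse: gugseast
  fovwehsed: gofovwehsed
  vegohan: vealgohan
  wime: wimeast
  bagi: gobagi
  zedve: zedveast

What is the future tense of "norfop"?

norfoppar

zurden and gugse both have last vowel 'e' yet inflect differently (zualrden, gugseast), so the last vowel is not what conditions the rule; the final letter is.
"norfop" ends in -p. The stems ending in -p (bapup → bapuppar, mohubip → mohubippar) double the final consonant and add -ar.
So norfop → norfoppar.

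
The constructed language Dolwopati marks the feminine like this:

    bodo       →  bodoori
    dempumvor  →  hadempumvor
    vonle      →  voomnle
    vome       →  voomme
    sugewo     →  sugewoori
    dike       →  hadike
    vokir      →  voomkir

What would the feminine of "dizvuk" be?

dike and vonle both end in -e yet inflect differently (hadike, voomnle), so the final letter is not what conditions the rule; the first letter is.
"dizvuk" begins with d-. The stems beginning with d- (dike → hadike, dempumvor → hadempumvor) add the prefix ha-.
The other patterns: stems beginning with v- insert -om- after the first vowel; stems beginning with b- or s- add -ori.
So dizvuk → hadizvuk.

hadizvuk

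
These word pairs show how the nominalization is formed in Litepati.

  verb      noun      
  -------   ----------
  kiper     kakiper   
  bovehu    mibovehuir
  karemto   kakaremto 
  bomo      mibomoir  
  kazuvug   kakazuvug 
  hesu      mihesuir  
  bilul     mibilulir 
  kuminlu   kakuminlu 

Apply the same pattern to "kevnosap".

kuminlu and bovehu both end in -u yet inflect differently (kakuminlu, mibovehuir), so the final letter is not what conditions the rule; the first letter is.
"kevnosap" begins with k-. The stems beginning with k- (karemto → kakaremto, kuminlu → kakuminlu, kiper → kakiper) add the prefix ka-.
So kevnosap → kakevnosap.

kakevnosap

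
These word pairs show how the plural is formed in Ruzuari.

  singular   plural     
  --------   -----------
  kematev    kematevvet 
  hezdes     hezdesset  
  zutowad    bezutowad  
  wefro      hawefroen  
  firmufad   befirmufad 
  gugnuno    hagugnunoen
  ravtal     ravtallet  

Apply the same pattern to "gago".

"gago" ends in -o. The stems ending in -o (wefro → hawefroen, gugnuno → hagugnunoen) add ha- … -en around the stem.
So gago → hagagoen.

hagagoen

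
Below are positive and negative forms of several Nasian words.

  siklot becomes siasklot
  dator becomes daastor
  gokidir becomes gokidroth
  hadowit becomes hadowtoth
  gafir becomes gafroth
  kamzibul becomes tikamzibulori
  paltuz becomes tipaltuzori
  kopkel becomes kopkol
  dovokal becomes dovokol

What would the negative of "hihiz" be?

hihzoth

"hihiz" has last vowel 'i'. The stems whose last vowel is 'i' (gokidir → gokidroth, hadowit → hadowtoth, gafir → gafroth) delete the last vowel and add -oth.
So hihiz → hihzoth.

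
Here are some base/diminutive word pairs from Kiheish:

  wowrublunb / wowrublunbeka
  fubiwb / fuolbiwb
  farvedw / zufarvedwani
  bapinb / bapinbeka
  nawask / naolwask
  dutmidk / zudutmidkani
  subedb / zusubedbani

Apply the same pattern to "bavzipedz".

wowrublunb and subedb both end in -b yet inflect differently (wowrublunbeka, zusubedbani), so the final letter is not what conditions the rule; the second-to-last letter is.
"bavzipedz" has second-to-last letter 'd'. The stems whose second-to-last letter is 'd' (subedb → zusubedbani, dutmidk → zudutmidkani, farvedw → zufarvedwani) add zu- … -ani around the stem.
So bavzipedz → zubavzipedzani.

zubavzipedzani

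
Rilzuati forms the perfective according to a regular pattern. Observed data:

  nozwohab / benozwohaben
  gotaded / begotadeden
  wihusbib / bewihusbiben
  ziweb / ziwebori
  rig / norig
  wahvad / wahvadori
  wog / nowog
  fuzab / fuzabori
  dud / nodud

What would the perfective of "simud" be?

dud and wahvad both end in -d yet inflect differently (nodud, wahvadori), so the final letter is not what conditions the rule; the number of vowels is.
"simud" has 2 vowels. The stems with 2 vowels (wahvad → wahvadori, ziweb → ziwebori, fuzab → fuzabori) add -ori.
The other patterns: stems with 1 vowel add the prefix no-; stems with 3 vowels add be- … -en around the stem.
So simud → simudori.

simudori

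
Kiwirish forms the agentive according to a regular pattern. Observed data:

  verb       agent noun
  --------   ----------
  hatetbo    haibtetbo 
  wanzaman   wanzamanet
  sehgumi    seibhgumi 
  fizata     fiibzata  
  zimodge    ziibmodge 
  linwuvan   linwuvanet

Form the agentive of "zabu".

fizata and linwuvan both have last vowel 'a' yet inflect differently (fiibzata, linwuvanet), so the last vowel is not what conditions the rule; whether the stem ends in a vowel or a consonant is.
"zabu" ends in a vowel. The stems ending in a vowel (zimodge → ziibmodge, fizata → fiibzata, sehgumi → seibhgumi) insert -ib- after the first vowel.
The other pattern: stems ending in a consonant add -et.
So zabu → zaibbu.

zaibbu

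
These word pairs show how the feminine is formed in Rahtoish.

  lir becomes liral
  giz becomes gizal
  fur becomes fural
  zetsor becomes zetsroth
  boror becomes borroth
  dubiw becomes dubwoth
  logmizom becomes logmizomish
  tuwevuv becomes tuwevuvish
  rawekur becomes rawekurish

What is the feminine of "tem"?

lir and zetsor both end in -r yet inflect differently (liral, zetsroth), so the final letter is not what conditions the rule; the number of vowels is.
"tem" has 1 vowel. The stems with 1 vowel (lir → liral, giz → gizal, fur → fural) add -al.
So tem → temal.

temal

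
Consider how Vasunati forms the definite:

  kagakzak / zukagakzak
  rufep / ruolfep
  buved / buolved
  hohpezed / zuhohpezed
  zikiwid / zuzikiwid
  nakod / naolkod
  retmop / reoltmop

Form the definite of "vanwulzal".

zuvanwulzal

"vanwulzal" has 3 vowels. The stems with 3 vowels (kagakzak → zukagakzak, hohpezed → zuhohpezed, zikiwid → zuzikiwid) add the prefix zu-.
So vanwulzal → zuvanwulzal.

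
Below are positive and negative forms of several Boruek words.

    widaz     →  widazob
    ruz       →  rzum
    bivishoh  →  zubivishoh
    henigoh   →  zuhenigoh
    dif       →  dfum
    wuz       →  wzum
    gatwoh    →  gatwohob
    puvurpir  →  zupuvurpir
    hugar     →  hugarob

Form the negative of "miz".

"miz" has 1 vowel. The stems with 1 vowel (dif → dfum, wuz → wzum, ruz → rzum) delete the last vowel and add -um.
So miz → mzum.

mzum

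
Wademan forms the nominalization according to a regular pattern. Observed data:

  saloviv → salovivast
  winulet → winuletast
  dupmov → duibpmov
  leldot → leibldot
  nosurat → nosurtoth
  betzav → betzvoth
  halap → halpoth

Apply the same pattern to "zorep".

saloviv and dupmov both end in -v yet inflect differently (salovivast, duibpmov), so the final letter is not what conditions the rule; the last vowel is.
"zorep" has last vowel 'e'. The one such stem in the data (winulet → winuletast) adds -ast, so the same rule applies.
So zorep → zorepast.

zorepast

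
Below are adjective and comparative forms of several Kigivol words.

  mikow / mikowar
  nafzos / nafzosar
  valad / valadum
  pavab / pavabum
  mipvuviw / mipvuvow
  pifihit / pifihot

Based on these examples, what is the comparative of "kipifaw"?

kipifawum

mikow and mipvuviw both end in -w yet inflect differently (mikowar, mipvuvow), so the final letter is not what conditions the rule; the last vowel is.
"kipifaw" has last vowel 'a'. The stems whose last vowel is 'a' (valad → valadum, pavab → pavabum) add -um.
The other patterns: stems whose last vowel is 'o' add -ar; stems whose last vowel is 'i' change the last vowel to 'o'.
So kipifaw → kipifawum.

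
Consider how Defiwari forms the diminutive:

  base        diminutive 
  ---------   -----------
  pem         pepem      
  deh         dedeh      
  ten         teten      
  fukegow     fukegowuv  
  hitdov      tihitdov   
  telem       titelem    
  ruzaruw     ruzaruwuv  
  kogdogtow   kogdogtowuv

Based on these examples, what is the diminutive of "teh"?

pem and telem both end in -m yet inflect differently (pepem, titelem), so the final letter is not what conditions the rule; the number of vowels is.
"teh" has 1 vowel. The stems with 1 vowel (ten → teten, pem → pepem, deh → dedeh) repeat the first consonant+vowel as a prefix.
So teh → teteh.

teteh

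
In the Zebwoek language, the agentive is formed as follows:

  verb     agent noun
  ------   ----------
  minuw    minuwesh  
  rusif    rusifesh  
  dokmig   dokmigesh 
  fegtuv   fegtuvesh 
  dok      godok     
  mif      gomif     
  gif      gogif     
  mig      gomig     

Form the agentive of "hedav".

hedavesh

rusif and mif both end in -f yet inflect differently (rusifesh, gomif), so the final letter is not what conditions the rule; the number of vowels is.
"hedav" has 2 vowels. The stems with 2 vowels (minuw → minuwesh, rusif → rusifesh, dokmig → dokmigesh) add -esh.
The other pattern: stems with 1 vowel add the prefix go-.
So hedav → hedavesh.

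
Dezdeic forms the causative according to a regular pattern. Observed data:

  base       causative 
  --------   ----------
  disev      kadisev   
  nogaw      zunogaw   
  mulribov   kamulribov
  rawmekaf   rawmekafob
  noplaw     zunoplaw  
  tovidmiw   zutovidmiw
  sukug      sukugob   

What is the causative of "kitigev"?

kakitigev

nogaw and rawmekaf both have last vowel 'a' yet inflect differently (zunogaw, rawmekafob), so the last vowel is not what conditions the rule; the final letter is.
"kitigev" ends in -v. The stems ending in -v (disev → kadisev, mulribov → kamulribov) add the prefix ka-.
The other patterns: stems ending in -w add the prefix zu-; stems ending in -f or -g add -ob.
So kitigev → kakitigev.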